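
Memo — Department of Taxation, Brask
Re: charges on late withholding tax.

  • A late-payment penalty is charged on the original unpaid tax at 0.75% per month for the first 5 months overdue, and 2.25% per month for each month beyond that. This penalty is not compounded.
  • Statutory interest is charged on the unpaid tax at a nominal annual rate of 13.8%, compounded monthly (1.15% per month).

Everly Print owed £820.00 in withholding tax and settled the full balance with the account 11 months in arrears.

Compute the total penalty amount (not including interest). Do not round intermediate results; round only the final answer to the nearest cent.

Penalty, months 1–5: 5 × 0.75% × £820.00 = £30.75
Penalty, months 6–11: 6 × 2.25% × £820.00 = £110.70
Total penalty = £30.75 + £110.70 = £141.45

£141.45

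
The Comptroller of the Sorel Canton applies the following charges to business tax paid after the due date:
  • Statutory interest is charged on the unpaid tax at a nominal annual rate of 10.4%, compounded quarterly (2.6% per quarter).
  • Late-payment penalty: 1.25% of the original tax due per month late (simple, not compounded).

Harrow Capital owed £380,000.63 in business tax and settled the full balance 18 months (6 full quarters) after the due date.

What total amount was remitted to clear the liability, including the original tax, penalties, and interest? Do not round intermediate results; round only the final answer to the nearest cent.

Late-payment penalty: 18 × 1.25% × £380,000.63 = £85,500.14…
Interest: £380,000.63 × ((1 + 0.026)^6 − 1) = £380,000.63 × 0.1664984… = £63,269.5145…
Total = £380,000.63 + £85,500.1418… + £63,269.5145… = £528,770.29

£528,770.29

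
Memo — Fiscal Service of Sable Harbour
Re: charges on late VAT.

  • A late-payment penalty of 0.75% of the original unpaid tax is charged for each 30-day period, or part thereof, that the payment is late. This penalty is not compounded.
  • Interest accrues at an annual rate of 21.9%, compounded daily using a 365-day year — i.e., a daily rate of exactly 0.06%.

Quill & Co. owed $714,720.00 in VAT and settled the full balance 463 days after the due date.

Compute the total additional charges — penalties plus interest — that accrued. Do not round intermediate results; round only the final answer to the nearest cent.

$314,556.95

Penalty periods: ⌈463/30⌉ = 16; penalty = 16 × 0.75% × $714,720.00 = $85,766.40
Interest: $714,720.00 × ((1 + 0.0006)^463 − 1) = $714,720.00 × 0.32011215… = $228,790.5542…
Penalties + interest = $85,766.4000 + $228,790.5542… = $314,556.95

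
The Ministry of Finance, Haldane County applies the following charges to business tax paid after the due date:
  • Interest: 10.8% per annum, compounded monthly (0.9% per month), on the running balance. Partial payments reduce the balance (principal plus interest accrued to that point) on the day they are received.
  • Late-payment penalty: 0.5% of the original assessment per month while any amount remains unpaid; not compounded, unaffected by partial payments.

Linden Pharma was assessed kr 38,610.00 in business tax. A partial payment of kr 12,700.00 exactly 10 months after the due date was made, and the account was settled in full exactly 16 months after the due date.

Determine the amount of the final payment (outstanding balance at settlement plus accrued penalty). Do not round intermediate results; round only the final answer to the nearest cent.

Balance at month 10: kr 38,610.0000 × (1 + 0.009)^10 = kr 42,229.0648…
After kr 12,700.00 payment: kr 42,229.0648… − kr 12,700.00 = kr 29,529.0648…
Balance at month 16: kr 29,529.0648… × (1 + 0.009)^6 = kr 31,159.9456…
Penalty: 16 × 0.5% × kr 38,610.00 = kr 3,088.80
Final settlement = outstanding balance + penalty = kr 31,159.9456… + kr 3,088.80 = kr 34,248.75

kr 34,248.75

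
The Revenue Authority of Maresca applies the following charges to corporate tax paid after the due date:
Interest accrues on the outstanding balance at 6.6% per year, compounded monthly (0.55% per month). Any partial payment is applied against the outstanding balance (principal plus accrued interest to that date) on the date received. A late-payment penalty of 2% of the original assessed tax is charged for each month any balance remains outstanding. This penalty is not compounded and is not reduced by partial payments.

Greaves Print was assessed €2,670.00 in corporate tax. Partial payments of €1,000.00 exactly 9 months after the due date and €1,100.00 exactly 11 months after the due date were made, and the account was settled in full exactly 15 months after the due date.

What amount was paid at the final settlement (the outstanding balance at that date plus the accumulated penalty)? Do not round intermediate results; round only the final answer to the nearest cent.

Balance at month 9: €2,670.0000 × (1 + 0.0055)^9 = €2,805.1103…
After €1,000.00 payment: €2,805.1103… − €1,000.00 = €1,805.1103…
Balance at month 11: €1,805.1103… × (1 + 0.0055)^2 = €1,825.0211…
After €1,100.00 payment: €1,825.0211… − €1,100.00 = €725.0211…
Balance at month 15: €725.0211… × (1 + 0.0055)^4 = €741.1036…
Penalty: 15 × 2% × €2,670.00 = €801.00
Final settlement = outstanding balance + penalty = €741.1036… + €801.00 = €1,542.10

€1,542.10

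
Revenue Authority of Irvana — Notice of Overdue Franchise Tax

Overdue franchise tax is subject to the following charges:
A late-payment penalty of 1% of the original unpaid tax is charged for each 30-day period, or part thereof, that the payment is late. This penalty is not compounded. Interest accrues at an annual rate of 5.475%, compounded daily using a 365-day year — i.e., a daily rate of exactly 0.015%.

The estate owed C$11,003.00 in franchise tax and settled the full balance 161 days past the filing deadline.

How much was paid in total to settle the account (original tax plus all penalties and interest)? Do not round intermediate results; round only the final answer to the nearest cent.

C$11,932.12

Penalty periods: ⌈161/30⌉ = 6; penalty = 6 × 1% × C$11,003.00 = C$660.18
Interest: C$11,003.00 × ((1 + 0.00015)^161 − 1) = C$11,003.00 × 0.02444212… = C$268.9366…
Total = C$11,003.00 + C$660.1800 + C$268.9366… = C$11,932.12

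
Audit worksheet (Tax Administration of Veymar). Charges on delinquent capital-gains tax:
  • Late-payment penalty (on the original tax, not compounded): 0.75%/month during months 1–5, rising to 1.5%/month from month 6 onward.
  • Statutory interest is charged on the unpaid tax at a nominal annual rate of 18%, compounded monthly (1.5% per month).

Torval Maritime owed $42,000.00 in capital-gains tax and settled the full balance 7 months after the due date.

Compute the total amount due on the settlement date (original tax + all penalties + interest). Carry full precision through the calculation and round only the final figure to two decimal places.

$49,448.49

Penalty, months 1–5: 5 × 0.75% × $42,000.00 = $1,575.00
Penalty, months 6–7: 2 × 1.5% × $42,000.00 = $1,260.00
Interest: $42,000.00 × ((1 + 0.015)^7 − 1) = $42,000.00 × 0.1098449… = $4,613.4863…
Total = $42,000.00 + $2,835.0000 + $4,613.4863… = $49,448.49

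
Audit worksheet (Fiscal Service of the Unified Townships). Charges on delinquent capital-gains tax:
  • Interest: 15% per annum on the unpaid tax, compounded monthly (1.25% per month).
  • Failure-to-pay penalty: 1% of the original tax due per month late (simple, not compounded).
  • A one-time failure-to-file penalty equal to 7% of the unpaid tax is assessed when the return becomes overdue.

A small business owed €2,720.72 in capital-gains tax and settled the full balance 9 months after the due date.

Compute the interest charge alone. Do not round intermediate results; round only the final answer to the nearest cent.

€321.84

Interest: €2,720.72 × ((1 + 0.0125)^9 − 1) = €2,720.72 × 0.1182922… = €321.8399…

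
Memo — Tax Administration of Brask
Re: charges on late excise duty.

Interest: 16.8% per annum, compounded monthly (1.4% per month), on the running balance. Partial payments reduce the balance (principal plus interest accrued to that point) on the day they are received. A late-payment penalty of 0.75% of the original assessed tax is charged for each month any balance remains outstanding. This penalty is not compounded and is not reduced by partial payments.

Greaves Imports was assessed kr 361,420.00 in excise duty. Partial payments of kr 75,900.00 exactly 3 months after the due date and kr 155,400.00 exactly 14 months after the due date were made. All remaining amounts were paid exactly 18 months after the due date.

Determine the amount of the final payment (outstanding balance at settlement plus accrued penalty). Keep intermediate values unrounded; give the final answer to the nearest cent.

kr 255,194.51

Balance at month 3: kr 361,420.0000 × (1 + 0.014)^3 = kr 376,813.1467…
After kr 75,900.00 payment: kr 376,813.1467… − kr 75,900.00 = kr 300,913.1467…
Balance at month 14: kr 300,913.1467… × (1 + 0.014)^11 = kr 350,637.7470…
After kr 155,400.00 payment: kr 350,637.7470… − kr 155,400.00 = kr 195,237.7470…
Balance at month 18: kr 195,237.7470… × (1 + 0.014)^4 = kr 206,402.8109…
Penalty: 18 × 0.75% × kr 361,420.00 = kr 48,791.70
Final settlement = outstanding balance + penalty = kr 206,402.8109… + kr 48,791.70 = kr 255,194.51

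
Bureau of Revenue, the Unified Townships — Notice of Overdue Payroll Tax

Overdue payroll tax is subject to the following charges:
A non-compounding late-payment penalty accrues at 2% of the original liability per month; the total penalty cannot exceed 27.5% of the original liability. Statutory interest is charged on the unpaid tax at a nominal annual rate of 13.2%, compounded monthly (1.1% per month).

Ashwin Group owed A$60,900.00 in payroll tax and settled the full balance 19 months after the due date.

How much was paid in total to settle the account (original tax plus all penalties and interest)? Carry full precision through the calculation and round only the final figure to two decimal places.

A$91,717.80

Penalty (uncapped): 19 × 2% × A$60,900.00 = A$23,142.00; cap = 27.5% × A$60,900.00 = A$16,747.50 → penalty = A$16,747.50
Interest: A$60,900.00 × ((1 + 0.011)^19 − 1) = A$60,900.00 × 0.2310394… = A$14,070.3000…
Total = A$60,900.00 + A$16,747.5000 + A$14,070.3000… = A$91,717.80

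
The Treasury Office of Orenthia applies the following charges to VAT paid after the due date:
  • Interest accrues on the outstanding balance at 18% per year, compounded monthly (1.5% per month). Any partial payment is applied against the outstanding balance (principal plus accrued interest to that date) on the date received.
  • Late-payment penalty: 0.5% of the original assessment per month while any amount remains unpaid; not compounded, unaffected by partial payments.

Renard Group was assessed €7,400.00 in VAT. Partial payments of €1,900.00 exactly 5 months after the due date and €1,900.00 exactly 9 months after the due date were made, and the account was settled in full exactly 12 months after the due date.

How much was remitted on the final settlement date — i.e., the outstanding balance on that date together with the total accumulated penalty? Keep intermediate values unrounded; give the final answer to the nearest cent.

€5,196.08

Balance at month 5: €7,400.0000 × (1 + 0.015)^5 = €7,971.9016…
After €1,900.00 payment: €7,971.9016… − €1,900.00 = €6,071.9016…
Balance at month 9: €6,071.9016… × (1 + 0.015)^4 = €6,444.4951…
After €1,900.00 payment: €6,444.4951… − €1,900.00 = €4,544.4951…
Balance at month 12: €4,544.4951… × (1 + 0.015)^3 = €4,752.0802…
Penalty: 12 × 0.5% × €7,400.00 = €444.00
Final settlement = outstanding balance + penalty = €4,752.0802… + €444.00 = €5,196.08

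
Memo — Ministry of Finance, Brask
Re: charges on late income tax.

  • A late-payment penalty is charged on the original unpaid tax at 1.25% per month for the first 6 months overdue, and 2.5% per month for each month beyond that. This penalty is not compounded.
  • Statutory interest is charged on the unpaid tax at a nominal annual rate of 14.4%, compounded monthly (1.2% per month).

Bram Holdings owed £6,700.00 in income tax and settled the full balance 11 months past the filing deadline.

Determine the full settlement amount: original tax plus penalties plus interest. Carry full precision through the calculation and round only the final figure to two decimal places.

Penalty, months 1–6: 6 × 1.25% × £6,700.00 = £502.50
Penalty, months 7–11: 5 × 2.5% × £6,700.00 = £837.50
Interest: £6,700.00 × ((1 + 0.012)^11 − 1) = £6,700.00 × 0.1402121… = £939.4209…
Total = £6,700.00 + £1,340.0000 + £939.4209… = £8,979.42

£8,979.42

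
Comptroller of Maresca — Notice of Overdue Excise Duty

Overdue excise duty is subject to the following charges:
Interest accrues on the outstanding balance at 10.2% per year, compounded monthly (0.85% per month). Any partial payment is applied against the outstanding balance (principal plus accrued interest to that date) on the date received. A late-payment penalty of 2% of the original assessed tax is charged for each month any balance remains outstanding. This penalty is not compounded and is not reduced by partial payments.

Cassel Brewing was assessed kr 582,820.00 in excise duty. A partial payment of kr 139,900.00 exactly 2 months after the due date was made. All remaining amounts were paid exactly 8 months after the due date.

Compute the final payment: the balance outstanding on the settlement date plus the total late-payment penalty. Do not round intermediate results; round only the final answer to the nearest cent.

Balance at month 2: kr 582,820.0000 × (1 + 0.0085)^2 = kr 592,770.0487…
After kr 139,900.00 payment: kr 592,770.0487… − kr 139,900.00 = kr 452,870.0487…
Balance at month 8: kr 452,870.0487… × (1 + 0.0085)^6 = kr 476,462.8171…
Penalty: 8 × 2% × kr 582,820.00 = kr 93,251.20
Final settlement = outstanding balance + penalty = kr 476,462.8171… + kr 93,251.20 = kr 569,714.02

kr 569,714.02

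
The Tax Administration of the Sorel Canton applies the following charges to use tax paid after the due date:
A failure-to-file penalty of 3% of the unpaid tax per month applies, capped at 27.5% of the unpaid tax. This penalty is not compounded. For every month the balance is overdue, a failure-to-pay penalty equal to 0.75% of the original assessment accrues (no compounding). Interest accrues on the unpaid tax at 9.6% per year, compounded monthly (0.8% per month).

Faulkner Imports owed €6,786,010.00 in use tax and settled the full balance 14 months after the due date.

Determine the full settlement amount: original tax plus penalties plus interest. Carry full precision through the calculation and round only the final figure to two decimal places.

Failure-to-file: 14 × 3% × €6,786,010.00 = €2,850,124.20, capped at 27.5% × €6,786,010.00 = €1,866,152.75
Failure-to-pay penalty = 0.75% × €6,786,010.00 × 14 mo = €712,531.05
Interest: €6,786,010.00 × ((1 + 0.008)^14 − 1) = €6,786,010.00 × 0.1180145… = €800,847.8112…
Total = €6,786,010.00 + €2,578,683.8000 + €800,847.8112… = €10,165,541.61

€10,165,541.61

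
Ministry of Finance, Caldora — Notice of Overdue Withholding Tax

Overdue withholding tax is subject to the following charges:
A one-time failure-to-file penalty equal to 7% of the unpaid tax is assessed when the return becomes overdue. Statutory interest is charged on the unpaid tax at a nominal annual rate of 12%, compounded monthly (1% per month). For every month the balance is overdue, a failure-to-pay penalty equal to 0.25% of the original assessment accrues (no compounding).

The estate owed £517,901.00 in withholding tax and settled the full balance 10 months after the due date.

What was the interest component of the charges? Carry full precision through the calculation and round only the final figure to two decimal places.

£54,183.90

Interest: £517,901.00 × ((1 + 0.01)^10 − 1) = £517,901.00 × 0.1046221… = £54,183.9034…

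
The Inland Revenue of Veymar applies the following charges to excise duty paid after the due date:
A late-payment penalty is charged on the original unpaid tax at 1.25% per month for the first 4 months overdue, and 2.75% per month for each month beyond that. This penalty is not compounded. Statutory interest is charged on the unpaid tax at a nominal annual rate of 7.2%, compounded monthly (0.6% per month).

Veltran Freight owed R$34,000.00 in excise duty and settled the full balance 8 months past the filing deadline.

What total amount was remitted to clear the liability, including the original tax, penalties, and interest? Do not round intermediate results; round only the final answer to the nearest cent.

R$41,106.69

Penalty, months 1–4: 4 × 1.25% × R$34,000.00 = R$1,700.00
Penalty, months 5–8: 4 × 2.75% × R$34,000.00 = R$3,740.00
Interest: R$34,000.00 × ((1 + 0.006)^8 − 1) = R$34,000.00 × 0.0490202… = R$1,666.6864…
Total = R$34,000.00 + R$5,440.0000 + R$1,666.6864… = R$41,106.69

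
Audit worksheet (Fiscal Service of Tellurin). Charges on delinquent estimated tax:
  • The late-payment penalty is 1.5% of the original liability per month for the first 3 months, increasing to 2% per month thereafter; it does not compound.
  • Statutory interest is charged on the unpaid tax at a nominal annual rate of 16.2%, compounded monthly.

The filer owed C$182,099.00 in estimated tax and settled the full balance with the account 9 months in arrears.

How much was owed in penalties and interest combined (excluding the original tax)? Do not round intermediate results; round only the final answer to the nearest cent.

Penalty, months 1–3: 3 × 1.5% × C$182,099.00 = C$8,194.46…
Penalty, months 4–9: 6 × 2% × C$182,099.00 = C$21,851.88
Interest (16.2%/yr ÷ 12 = 1.35%/month): C$182,099.00 × ((1 + 0.0135)^9 − 1) = C$23,358.1872…
Penalties + interest = C$30,046.3350 + C$23,358.1872… = C$53,404.52

C$53,404.52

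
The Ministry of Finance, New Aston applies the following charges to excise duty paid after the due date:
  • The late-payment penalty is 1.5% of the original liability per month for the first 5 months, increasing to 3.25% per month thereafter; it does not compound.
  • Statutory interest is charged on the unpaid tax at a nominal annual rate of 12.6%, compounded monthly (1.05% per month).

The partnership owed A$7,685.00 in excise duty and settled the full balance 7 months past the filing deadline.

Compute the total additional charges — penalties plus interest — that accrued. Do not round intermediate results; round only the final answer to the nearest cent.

A$1,658.85

Penalty, months 1–5: 5 × 1.5% × A$7,685.00 = A$576.38…
Penalty, months 6–7: 2 × 3.25% × A$7,685.00 = A$499.53…
Interest: A$7,685.00 × ((1 + 0.0105)^7 − 1) = A$7,685.00 × 0.0758562… = A$582.9549…
Penalties + interest = A$1,075.9000 + A$582.9549… = A$1,658.85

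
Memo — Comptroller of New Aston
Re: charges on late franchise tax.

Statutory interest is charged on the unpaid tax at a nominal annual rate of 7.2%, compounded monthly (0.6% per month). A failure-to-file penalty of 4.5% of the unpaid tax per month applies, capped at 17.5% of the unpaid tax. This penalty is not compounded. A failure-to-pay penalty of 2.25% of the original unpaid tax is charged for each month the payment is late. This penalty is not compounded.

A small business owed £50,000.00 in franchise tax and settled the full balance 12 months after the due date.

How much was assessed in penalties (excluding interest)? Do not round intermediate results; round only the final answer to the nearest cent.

£22,250.00

Failure-to-file: 12 × 4.5% × £50,000.00 = £27,000.00, capped at 17.5% × £50,000.00 = £8,750.00
Failure-to-pay penalty = 2.25% × £50,000.00 × 12 mo = £13,500.00
Total penalty = £8,750.00 + £13,500.00 = £22,250.00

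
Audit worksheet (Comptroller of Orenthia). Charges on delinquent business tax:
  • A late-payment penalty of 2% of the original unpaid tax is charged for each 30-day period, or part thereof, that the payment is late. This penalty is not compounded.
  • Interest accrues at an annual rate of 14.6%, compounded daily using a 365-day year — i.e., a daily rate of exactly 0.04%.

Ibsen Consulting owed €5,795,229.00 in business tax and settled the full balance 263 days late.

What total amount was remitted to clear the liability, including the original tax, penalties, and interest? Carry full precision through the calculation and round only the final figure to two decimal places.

€7,481,115.63

Penalty periods: ⌈263/30⌉ = 9; penalty = 9 × 2% × €5,795,229.00 = €1,043,141.22
Interest: €5,795,229.00 × ((1 + 0.0004)^263 − 1) = €5,795,229.00 × 0.11090941… = €642,745.4127…
Total = €5,795,229.00 + €1,043,141.2200 + €642,745.4127… = €7,481,115.63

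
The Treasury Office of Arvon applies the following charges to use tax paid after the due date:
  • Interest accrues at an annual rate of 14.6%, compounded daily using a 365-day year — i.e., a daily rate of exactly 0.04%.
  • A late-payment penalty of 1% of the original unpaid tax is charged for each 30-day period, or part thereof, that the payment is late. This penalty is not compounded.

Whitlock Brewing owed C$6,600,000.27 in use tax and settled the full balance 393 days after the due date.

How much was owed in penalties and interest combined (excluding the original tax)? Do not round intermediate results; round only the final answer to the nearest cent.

Penalty periods: ⌈393/30⌉ = 14; penalty = 14 × 1% × C$6,600,000.27 = C$924,000.04…
Interest: C$6,600,000.27 × ((1 + 0.0004)^393 − 1) = C$6,600,000.27 × 0.17019285… = C$1,123,272.8876…
Penalties + interest = C$924,000.0378 + C$1,123,272.8876… = C$2,047,272.93

C$2,047,272.93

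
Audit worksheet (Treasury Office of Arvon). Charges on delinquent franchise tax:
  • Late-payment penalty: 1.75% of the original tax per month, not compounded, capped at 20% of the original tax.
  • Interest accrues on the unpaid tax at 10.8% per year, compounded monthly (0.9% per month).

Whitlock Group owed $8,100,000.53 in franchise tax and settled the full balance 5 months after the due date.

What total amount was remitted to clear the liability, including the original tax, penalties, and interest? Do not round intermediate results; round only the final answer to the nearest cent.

$9,179,870.92

Penalty: 5 × 1.75% × $8,100,000.53 = $708,750.05… (below the 20% cap of $1,620,000.11…)
Interest: $8,100,000.53 × ((1 + 0.009)^5 − 1) = $8,100,000.53 × 0.0458173… = $371,120.3395…
Total = $8,100,000.53 + $708,750.0464… + $371,120.3395… = $9,179,870.92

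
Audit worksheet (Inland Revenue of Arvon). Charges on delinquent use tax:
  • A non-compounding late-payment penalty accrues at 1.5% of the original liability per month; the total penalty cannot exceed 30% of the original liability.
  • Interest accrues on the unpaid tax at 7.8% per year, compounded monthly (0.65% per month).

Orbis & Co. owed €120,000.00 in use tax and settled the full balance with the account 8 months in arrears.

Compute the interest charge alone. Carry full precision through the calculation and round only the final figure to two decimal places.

Interest: €120,000.00 × ((1 + 0.0065)^8 − 1) = €120,000.00 × 0.0531985… = €6,383.8206…

€6,383.82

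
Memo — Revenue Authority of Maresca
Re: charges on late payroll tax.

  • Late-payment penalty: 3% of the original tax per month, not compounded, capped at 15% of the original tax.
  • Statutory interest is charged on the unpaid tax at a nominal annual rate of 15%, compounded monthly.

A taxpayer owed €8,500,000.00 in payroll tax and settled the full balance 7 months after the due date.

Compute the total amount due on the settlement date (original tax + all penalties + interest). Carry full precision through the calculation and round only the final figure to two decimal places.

Penalty (uncapped): 7 × 3% × €8,500,000.00 = €1,785,000.00; cap = 15% × €8,500,000.00 = €1,275,000.00 → penalty = €1,275,000.00
Interest (15%/yr ÷ 12 = 1.25%/month): €8,500,000.00 × ((1 + 0.0125)^7 − 1) = €772,228.9976…
Total = €8,500,000.00 + €1,275,000.0000 + €772,228.9976… = €10,547,229.00

€10,547,229.00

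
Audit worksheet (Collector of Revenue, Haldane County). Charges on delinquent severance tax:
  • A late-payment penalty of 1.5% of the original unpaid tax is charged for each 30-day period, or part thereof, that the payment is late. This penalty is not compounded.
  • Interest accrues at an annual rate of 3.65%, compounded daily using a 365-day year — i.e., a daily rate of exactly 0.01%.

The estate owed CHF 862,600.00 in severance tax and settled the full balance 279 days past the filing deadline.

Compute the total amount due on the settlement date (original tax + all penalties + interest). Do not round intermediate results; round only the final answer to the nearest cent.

Penalty periods: ⌈279/30⌉ = 10; penalty = 10 × 1.5% × CHF 862,600.00 = CHF 129,390.00
Interest: CHF 862,600.00 × ((1 + 0.0001)^279 − 1) = CHF 862,600.00 × 0.02829142… = CHF 24,404.1751…
Total = CHF 862,600.00 + CHF 129,390.0000 + CHF 24,404.1751… = CHF 1,016,394.18

CHF 1,016,394.18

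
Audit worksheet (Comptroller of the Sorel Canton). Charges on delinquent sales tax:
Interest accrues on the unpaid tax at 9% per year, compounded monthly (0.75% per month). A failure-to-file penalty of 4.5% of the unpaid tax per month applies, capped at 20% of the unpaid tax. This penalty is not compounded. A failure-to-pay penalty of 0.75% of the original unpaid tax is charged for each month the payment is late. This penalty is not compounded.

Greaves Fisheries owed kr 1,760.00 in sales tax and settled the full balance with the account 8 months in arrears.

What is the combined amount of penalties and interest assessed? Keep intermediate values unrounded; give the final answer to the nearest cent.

kr 566.01

Failure-to-file: 8 × 4.5% × kr 1,760.00 = kr 633.60, capped at 20% × kr 1,760.00 = kr 352.00
Failure-to-pay penalty = 0.75% × kr 1,760.00 × 8 mo = kr 105.60
Interest: kr 1,760.00 × ((1 + 0.0075)^8 − 1) = kr 1,760.00 × 0.0615988… = kr 108.4140…
Penalties + interest = kr 457.6000 + kr 108.4140… = kr 566.01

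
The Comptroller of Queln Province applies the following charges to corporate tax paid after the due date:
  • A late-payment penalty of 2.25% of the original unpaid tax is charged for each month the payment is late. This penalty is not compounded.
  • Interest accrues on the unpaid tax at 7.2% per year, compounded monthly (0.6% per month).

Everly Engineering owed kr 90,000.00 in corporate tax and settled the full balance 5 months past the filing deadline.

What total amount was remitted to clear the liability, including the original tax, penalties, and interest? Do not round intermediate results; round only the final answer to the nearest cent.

Late-payment penalty: 5 × 2.25% × kr 90,000.00 = kr 10,125.00
Interest: kr 90,000.00 × ((1 + 0.006)^5 − 1) = kr 90,000.00 × 0.0303622… = kr 2,732.5950…
Total = kr 90,000.00 + kr 10,125.0000 + kr 2,732.5950… = kr 102,857.59

kr 102,857.59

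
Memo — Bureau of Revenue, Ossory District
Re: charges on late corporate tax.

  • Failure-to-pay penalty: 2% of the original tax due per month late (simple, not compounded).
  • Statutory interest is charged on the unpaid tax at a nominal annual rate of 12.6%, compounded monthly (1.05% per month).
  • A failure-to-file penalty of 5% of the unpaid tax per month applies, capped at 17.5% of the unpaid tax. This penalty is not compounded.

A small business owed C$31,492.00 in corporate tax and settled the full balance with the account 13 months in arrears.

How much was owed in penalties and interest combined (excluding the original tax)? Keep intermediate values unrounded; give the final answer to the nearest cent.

Failure-to-file: 13 × 5% × C$31,492.00 = C$20,469.80, capped at 17.5% × C$31,492.00 = C$5,511.10
Failure-to-pay penalty: 13 × 2% × C$31,492.00 = C$8,187.92
Interest: C$31,492.00 × ((1 + 0.0105)^13 − 1) = C$31,492.00 × 0.1454394… = C$4,580.1788…
Penalties + interest = C$13,699.0200 + C$4,580.1788… = C$18,279.20

C$18,279.20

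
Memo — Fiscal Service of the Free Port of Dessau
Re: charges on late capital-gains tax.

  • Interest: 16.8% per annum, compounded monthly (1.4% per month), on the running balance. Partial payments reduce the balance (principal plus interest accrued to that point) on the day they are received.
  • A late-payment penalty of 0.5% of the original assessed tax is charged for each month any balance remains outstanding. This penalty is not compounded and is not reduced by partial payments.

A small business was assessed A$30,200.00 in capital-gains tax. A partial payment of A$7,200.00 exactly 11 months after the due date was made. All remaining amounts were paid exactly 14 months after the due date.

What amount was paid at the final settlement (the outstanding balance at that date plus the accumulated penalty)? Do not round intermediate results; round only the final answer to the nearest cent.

A$31,296.55

Balance at month 11: A$30,200.0000 × (1 + 0.014)^11 = A$35,190.4198…
After A$7,200.00 payment: A$35,190.4198… − A$7,200.00 = A$27,990.4198…
Balance at month 14: A$27,990.4198… × (1 + 0.014)^3 = A$29,182.5526…
Penalty: 14 × 0.5% × A$30,200.00 = A$2,114.00
Final settlement = outstanding balance + penalty = A$29,182.5526… + A$2,114.00 = A$31,296.55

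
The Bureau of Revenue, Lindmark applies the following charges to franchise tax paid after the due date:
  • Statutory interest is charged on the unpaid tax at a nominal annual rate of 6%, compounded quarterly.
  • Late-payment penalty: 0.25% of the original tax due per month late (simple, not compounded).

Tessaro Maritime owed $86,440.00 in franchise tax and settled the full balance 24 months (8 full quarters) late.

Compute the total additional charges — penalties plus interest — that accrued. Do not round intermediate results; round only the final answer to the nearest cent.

Late-payment penalty = 0.25% × $86,440.00 × 24 mo = $5,186.40
Interest (6%/yr ÷ 4 = 1.5%/quarter): $86,440.00 × ((1 + 0.015)^8 − 1) = $10,934.0192…
Penalties + interest = $5,186.4000 + $10,934.0192… = $16,120.42

$16,120.42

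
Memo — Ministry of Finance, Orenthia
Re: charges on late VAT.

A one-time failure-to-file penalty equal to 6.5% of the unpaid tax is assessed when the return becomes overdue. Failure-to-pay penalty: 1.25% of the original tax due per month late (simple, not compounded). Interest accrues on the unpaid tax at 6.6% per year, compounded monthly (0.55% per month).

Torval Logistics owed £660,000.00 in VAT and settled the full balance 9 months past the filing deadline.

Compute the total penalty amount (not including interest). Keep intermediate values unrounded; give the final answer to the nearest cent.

Failure-to-file penalty: 6.5% × £660,000.00 = £42,900.00
Failure-to-pay penalty = 1.25% × £660,000.00 × 9 mo = £74,250.00
Total penalty = £42,900.00 + £74,250.00 = £117,150.00

£117,150.00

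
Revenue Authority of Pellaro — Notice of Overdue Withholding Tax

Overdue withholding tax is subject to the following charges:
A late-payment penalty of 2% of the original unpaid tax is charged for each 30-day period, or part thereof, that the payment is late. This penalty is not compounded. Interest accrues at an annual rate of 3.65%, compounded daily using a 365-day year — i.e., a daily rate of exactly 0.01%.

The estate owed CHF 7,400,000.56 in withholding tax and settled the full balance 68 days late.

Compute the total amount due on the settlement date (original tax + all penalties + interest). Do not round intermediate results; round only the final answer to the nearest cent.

Penalty periods: ⌈68/30⌉ = 3; penalty = 3 × 2% × CHF 7,400,000.56 = CHF 444,000.03…
Interest: CHF 7,400,000.56 × ((1 + 0.0001)^68 − 1) = CHF 7,400,000.56 × 0.00682283… = CHF 50,488.9473…
Total = CHF 7,400,000.56 + CHF 444,000.0336 + CHF 50,488.9473… = CHF 7,894,489.54

CHF 7,894,489.54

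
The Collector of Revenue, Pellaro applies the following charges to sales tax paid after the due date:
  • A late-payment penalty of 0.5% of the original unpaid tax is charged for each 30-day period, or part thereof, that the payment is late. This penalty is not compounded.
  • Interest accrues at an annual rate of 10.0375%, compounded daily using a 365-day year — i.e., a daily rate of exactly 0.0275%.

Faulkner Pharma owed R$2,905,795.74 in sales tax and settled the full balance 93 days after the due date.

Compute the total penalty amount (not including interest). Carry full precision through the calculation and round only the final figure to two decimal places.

Penalty periods: ⌈93/30⌉ = 4; penalty = 4 × 0.5% × R$2,905,795.74 = R$58,115.91…

R$58,115.91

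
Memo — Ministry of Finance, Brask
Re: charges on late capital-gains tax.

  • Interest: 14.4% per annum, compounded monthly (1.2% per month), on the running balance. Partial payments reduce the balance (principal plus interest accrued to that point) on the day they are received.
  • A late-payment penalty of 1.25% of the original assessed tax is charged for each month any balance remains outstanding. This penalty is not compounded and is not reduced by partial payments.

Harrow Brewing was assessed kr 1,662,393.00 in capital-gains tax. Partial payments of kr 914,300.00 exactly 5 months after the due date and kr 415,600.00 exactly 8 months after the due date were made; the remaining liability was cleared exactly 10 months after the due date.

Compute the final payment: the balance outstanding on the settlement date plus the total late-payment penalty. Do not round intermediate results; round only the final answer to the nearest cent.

kr 684,678.92

Balance at month 5: kr 1,662,393.0000 × (1 + 0.012)^5 = kr 1,764,559.3248…
After kr 914,300.00 payment: kr 1,764,559.3248… − kr 914,300.00 = kr 850,259.3248…
Balance at month 8: kr 850,259.3248… × (1 + 0.012)^3 = kr 881,237.4418…
After kr 415,600.00 payment: kr 881,237.4418… − kr 415,600.00 = kr 465,637.4418…
Balance at month 10: kr 465,637.4418… × (1 + 0.012)^2 = kr 476,879.7922…
Penalty: 10 × 1.25% × kr 1,662,393.00 = kr 207,799.13…
Final settlement = outstanding balance + penalty = kr 476,879.7922… + kr 207,799.13… = kr 684,678.92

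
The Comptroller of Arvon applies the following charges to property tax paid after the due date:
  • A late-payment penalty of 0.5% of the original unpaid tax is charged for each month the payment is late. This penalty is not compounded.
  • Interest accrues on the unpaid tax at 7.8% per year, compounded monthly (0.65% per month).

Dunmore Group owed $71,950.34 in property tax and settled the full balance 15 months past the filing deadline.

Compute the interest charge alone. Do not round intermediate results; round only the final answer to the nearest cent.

Interest: $71,950.34 × ((1 + 0.0065)^15 − 1) = $71,950.34 × 0.1020637… = $7,343.5162…

$7,343.52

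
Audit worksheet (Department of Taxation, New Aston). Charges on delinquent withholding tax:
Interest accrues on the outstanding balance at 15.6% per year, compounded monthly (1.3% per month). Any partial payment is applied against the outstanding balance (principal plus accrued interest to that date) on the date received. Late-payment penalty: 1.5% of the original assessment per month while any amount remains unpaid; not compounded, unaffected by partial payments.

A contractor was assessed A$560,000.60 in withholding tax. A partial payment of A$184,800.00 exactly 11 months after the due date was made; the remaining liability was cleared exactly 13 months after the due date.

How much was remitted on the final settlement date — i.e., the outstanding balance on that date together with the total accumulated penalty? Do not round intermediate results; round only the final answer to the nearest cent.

Balance at month 11: A$560,000.6000 × (1 + 0.013)^11 = A$645,494.2698…
After A$184,800.00 payment: A$645,494.2698… − A$184,800.00 = A$460,694.2698…
Balance at month 13: A$460,694.2698… × (1 + 0.013)^2 = A$472,750.1781…
Penalty: 13 × 1.5% × A$560,000.60 = A$109,200.12…
Final settlement = outstanding balance + penalty = A$472,750.1781… + A$109,200.12… = A$581,950.30

A$581,950.30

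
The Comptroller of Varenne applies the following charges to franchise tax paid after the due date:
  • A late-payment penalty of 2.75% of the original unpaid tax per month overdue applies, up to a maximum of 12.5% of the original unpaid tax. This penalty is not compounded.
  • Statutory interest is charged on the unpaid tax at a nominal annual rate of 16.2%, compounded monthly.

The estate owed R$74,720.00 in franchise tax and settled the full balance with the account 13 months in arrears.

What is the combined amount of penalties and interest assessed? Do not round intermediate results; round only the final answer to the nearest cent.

Penalty (uncapped): 13 × 2.75% × R$74,720.00 = R$26,712.40; cap = 12.5% × R$74,720.00 = R$9,340.00 → penalty = R$9,340.00
Interest (16.2%/yr ÷ 12 = 1.35%/month): R$74,720.00 × ((1 + 0.0135)^13 − 1) = R$14,229.9386…
Penalties + interest = R$9,340.0000 + R$14,229.9386… = R$23,569.94

R$23,569.94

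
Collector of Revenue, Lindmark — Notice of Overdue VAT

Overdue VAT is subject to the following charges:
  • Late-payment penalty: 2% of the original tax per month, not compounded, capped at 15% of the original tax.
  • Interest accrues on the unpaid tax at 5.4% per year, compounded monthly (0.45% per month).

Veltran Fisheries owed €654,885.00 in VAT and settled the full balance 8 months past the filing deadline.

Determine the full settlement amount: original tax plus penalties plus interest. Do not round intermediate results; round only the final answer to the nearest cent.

Penalty (uncapped): 8 × 2% × €654,885.00 = €104,781.60; cap = 15% × €654,885.00 = €98,232.75 → penalty = €98,232.75
Interest: €654,885.00 × ((1 + 0.0045)^8 − 1) = €654,885.00 × 0.0365721… = €23,950.5405…
Total = €654,885.00 + €98,232.7500 + €23,950.5405… = €777,068.29

€777,068.29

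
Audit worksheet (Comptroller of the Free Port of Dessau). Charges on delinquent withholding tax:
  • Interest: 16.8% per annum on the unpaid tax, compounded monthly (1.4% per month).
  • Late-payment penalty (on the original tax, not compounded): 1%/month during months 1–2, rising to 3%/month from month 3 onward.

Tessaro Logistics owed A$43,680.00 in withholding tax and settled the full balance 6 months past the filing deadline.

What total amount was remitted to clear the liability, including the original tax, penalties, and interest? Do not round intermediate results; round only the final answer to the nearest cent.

A$53,595.16

Penalty, months 1–2: 2 × 1% × A$43,680.00 = A$873.60
Penalty, months 3–6: 4 × 3% × A$43,680.00 = A$5,241.60
Interest: A$43,680.00 × ((1 + 0.014)^6 − 1) = A$43,680.00 × 0.0869955… = A$3,799.9617…
Total = A$43,680.00 + A$6,115.2000 + A$3,799.9617… = A$53,595.16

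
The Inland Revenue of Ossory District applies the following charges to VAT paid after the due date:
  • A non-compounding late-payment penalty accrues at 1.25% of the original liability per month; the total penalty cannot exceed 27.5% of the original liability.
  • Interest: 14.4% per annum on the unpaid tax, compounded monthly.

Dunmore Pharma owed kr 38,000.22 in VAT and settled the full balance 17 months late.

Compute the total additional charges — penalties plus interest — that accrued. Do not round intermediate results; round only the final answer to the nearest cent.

kr 16,617.88

Penalty: 17 × 1.25% × kr 38,000.22 = kr 8,075.05… (below the 27.5% cap of kr 10,450.06…)
Interest (14.4%/yr ÷ 12 = 1.2%/month): kr 38,000.22 × ((1 + 0.012)^17 − 1) = kr 8,542.8283…
Penalties + interest = kr 8,075.0468… + kr 8,542.8283… = kr 16,617.88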